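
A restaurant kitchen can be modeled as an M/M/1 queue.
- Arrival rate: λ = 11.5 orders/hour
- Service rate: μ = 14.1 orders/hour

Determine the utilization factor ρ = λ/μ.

Server utilization: ρ = λ/μ
ρ = 11.5/14.1 = 0.8156
The server is busy 81.56% of the time.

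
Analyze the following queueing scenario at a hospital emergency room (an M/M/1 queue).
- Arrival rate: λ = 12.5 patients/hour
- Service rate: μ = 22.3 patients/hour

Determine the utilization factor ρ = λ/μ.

Server utilization: ρ = λ/μ
ρ = 12.5/22.3 = 0.5605
The server is busy 56.05% of the time.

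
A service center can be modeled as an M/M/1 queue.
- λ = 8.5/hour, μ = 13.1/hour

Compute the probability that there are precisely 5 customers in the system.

ρ = λ/μ = 8.5/13.1 = 0.6489
P(n) = (1-ρ)ρⁿ
P(5) = (1-0.6489) × 0.6489^5
P(5) = 0.35110 × 0.11505
P(5) = 0.04039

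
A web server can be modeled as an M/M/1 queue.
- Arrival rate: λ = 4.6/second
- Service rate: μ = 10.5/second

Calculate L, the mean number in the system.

ρ = λ/μ = 4.6/10.5 = 0.4381
For M/M/1: L = λ/(μ-λ)
L = 4.6/(10.5-4.6) = 4.6/5.90
L = 0.7797 requests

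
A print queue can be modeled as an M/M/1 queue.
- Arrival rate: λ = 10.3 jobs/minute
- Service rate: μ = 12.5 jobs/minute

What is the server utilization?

Server utilization: ρ = λ/μ
ρ = 10.3/12.5 = 0.8240
The server is busy 82.40% of the time.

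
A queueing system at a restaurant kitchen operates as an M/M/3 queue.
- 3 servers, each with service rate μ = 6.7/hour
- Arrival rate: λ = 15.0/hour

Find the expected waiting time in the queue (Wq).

Traffic intensity: ρ = λ/(cμ) = 15.0/(3×6.7) = 0.7463
Since ρ = 0.7463 < 1, system is stable.
Offered load a = λ/μ = cρ = 15.0/6.7 = 2.2388
P₀ = [ Σₙ₌₀^2 aⁿ/n! + a^3/(3!(1-ρ)) ]⁻¹
Σ = a^0/0! + a^1/1! + a^2/2! = 1.0000 + 2.2388 + 2.5061 = 5.7449
a^3/(3!(1-ρ)) = 11.2215/(6 × 0.25373) = 7.3710
P₀ = 1/(5.7449 + 7.3710) = 0.07624
Lq = P₀·a^3·ρ / (3!(1-ρ)²) = 0.07624 × 11.2215 × 0.7463 / (6 × 0.06438) = 1.6529
Wq = Lq/λ = 1.6529/15.0 = 0.1102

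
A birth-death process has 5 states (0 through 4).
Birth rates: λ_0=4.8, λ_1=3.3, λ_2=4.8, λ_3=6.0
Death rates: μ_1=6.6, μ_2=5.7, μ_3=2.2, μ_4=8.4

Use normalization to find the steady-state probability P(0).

Ratios P(n)/P(0) = (λ₀···λₙ₋₁)/(μ₁···μₙ):
P(1)/P(0) = (4.8)/(6.6) = 0.72727
P(2)/P(0) = (4.8×3.3)/(6.6×5.7) = 0.42105
P(3)/P(0) = (4.8×3.3×4.8)/(6.6×5.7×2.2) = 0.91866
P(4)/P(0) = (4.8×3.3×4.8×6.0)/(6.6×5.7×2.2×8.4) = 0.65619

Normalization: ∑ P(n) = 1
P(0) × (1.0000 + 0.72727 + 0.42105 + 0.91866 + 0.65619) = 1
P(0) × 3.7232 = 1
P(0) = 1/3.7232 = 0.2686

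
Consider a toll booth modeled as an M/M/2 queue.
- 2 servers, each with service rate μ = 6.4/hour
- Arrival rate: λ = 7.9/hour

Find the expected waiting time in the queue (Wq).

Traffic intensity: ρ = λ/(cμ) = 7.9/(2×6.4) = 0.6172
Since ρ = 0.6172 < 1, system is stable.
Offered load a = λ/μ = cρ = 7.9/6.4 = 1.2344
P₀ = [ Σₙ₌₀^1 aⁿ/n! + a^2/(2!(1-ρ)) ]⁻¹
Σ = a^0/0! + a^1/1! = 1.0000 + 1.2344 = 2.2344
a^2/(2!(1-ρ)) = 1.52368/(2 × 0.382812) = 1.9901
P₀ = 1/(2.2344 + 1.9901) = 0.2367
Lq = P₀·a^2·ρ / (2!(1-ρ)²) = 0.23671 × 1.5237 × 0.61719 / (2 × 0.14655) = 0.7595
Wq = Lq/λ = 0.7595/7.9 = 0.09614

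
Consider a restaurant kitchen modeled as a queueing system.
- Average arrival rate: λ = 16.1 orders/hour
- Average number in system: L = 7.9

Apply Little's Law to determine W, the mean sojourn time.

Little's Law: L = λW, so W = L/λ
W = 7.9/16.1 = 0.4907 hours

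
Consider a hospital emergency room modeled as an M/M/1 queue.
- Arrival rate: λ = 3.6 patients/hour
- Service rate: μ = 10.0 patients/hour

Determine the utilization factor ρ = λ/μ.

Server utilization: ρ = λ/μ
ρ = 3.6/10.0 = 0.3600
The server is busy 36.00% of the time.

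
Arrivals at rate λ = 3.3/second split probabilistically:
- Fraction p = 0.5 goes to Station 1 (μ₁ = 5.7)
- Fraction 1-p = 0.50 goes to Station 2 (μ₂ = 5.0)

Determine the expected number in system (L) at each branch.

Effective rates: λ₁ = 3.3×0.5 = 1.65, λ₂ = 3.3×0.50 = 1.65
Station 1: ρ₁ = 1.65/5.7 = 0.28947, L₁ = ρ₁/(1-ρ₁) = 0.28947/(1-0.28947) = 0.4074
Station 2: ρ₂ = 1.65/5.0 = 0.3300, L₂ = ρ₂/(1-ρ₂) = 0.3300/(1-0.3300) = 0.4925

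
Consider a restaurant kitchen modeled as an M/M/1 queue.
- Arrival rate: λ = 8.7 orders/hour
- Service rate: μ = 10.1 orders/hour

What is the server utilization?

Server utilization: ρ = λ/μ
ρ = 8.7/10.1 = 0.8614
The server is busy 86.14% of the time.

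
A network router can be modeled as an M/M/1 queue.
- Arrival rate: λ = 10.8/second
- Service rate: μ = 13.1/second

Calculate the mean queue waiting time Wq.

First, compute utilization: ρ = λ/μ = 10.8/13.1 = 0.8244
For M/M/1: Wq = λ/(μ(μ-λ))
Wq = 10.8/(13.1 × (13.1-10.8))
Wq = 10.8/(13.1 × 2.30)
Wq = 0.3584 seconds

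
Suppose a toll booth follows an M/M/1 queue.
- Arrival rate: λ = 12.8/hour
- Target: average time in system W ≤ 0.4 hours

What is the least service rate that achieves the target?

For M/M/1: W = 1/(μ-λ)
Need W ≤ 0.4, so 1/(μ-λ) ≤ 0.4
μ - λ ≥ 1/0.4 = 2.5000
μ ≥ 12.8 + 2.5000 = 15.3000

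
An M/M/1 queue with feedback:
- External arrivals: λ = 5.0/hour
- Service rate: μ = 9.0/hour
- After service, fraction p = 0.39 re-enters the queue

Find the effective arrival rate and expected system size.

Effective arrival rate: λ_eff = λ/(1-p) = 5.0/(1-0.39) = 5.0/0.61 = 8.19672
ρ = λ_eff/μ = 8.19672/9.0 = 0.910747
L = ρ/(1-ρ) = 0.910747/(1-0.910747) = 10.2041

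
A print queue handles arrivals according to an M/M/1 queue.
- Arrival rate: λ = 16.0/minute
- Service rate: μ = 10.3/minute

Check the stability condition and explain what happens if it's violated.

Stability requires ρ = λ/(cμ) < 1
ρ = 16.0/(1 × 10.3) = 16.0/10.30 = 1.5534
Since 1.5534 ≥ 1, the system is UNSTABLE.
Queue grows without bound. Need μ > λ = 16.0.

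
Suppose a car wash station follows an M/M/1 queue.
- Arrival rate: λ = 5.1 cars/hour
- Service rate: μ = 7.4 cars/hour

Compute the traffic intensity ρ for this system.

Server utilization: ρ = λ/μ
ρ = 5.1/7.4 = 0.6892
The server is busy 68.92% of the time.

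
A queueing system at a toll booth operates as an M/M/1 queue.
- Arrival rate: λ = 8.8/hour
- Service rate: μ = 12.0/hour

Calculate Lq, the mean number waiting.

ρ = λ/μ = 8.8/12.0 = 0.7333
For M/M/1: Lq = λ²/(μ(μ-λ))
Lq = 77.44/(12.0 × 3.20)
Lq = 2.0167 vehicles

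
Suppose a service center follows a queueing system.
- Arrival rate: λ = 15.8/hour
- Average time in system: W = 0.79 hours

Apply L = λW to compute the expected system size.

Little's Law: L = λW
L = 15.8 × 0.79 = 12.4820 customers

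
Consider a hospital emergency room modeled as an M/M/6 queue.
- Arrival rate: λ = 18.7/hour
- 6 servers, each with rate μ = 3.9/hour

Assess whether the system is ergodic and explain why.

Stability requires ρ = λ/(cμ) < 1
ρ = 18.7/(6 × 3.9) = 18.7/23.40 = 0.7991
Since 0.7991 < 1, the system is STABLE.
The servers are busy 79.91% of the time.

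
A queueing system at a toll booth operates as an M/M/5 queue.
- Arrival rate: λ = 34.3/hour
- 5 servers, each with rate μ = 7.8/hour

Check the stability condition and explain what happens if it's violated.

Stability requires ρ = λ/(cμ) < 1
ρ = 34.3/(5 × 7.8) = 34.3/39.00 = 0.8795
Since 0.8795 < 1, the system is STABLE.
The servers are busy 87.95% of the time.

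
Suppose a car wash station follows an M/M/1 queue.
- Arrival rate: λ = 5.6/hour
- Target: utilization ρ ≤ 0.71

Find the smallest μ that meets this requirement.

ρ = λ/μ, so μ = λ/ρ
μ ≥ 5.6/0.71 = 7.8873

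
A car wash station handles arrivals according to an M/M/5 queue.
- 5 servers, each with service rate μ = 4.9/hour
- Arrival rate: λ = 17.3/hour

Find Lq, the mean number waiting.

Traffic intensity: ρ = λ/(cμ) = 17.3/(5×4.9) = 0.7061
Since ρ = 0.7061 < 1, system is stable.
Offered load a = λ/μ = cρ = 17.3/4.9 = 3.5306
P₀ = [ Σₙ₌₀^4 aⁿ/n! + a^5/(5!(1-ρ)) ]⁻¹
Σ = a^0/0! + a^1/1! + a^2/2! + a^3/3! + a^4/4! = 1.0000 + 3.5306 + 6.2326 + 7.3350 + 6.4742 = 24.5724
a^5/(5!(1-ρ)) = 548.5928/(120 × 0.2938776) = 15.5562
P₀ = 1/(24.5724 + 15.5562) = 0.02492
Lq = P₀·a^5·ρ / (5!(1-ρ)²) = 0.02492 × 548.5928 × 0.7061 / (120 × 0.08636) = 0.9315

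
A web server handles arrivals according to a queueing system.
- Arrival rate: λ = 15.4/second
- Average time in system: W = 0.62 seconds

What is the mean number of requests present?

Little's Law: L = λW
L = 15.4 × 0.62 = 9.5480 requests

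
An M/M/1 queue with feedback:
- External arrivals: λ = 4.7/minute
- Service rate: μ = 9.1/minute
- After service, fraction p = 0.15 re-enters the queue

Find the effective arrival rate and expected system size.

Effective arrival rate: λ_eff = λ/(1-p) = 4.7/(1-0.15) = 4.7/0.85 = 5.5294
ρ = λ_eff/μ = 5.5294/9.1 = 0.60763
L = ρ/(1-ρ) = 0.60763/(1-0.60763) = 1.5486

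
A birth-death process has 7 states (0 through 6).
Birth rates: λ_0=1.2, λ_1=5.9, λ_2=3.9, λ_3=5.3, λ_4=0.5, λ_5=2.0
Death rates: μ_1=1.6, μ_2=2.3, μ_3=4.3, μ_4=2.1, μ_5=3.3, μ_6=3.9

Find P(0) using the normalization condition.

Ratios P(n)/P(0) = (λ₀···λₙ₋₁)/(μ₁···μₙ):
P(1)/P(0) = (1.2)/(1.6) = 0.7500
P(2)/P(0) = (1.2×5.9)/(1.6×2.3) = 1.9239
P(3)/P(0) = (1.2×5.9×3.9)/(1.6×2.3×4.3) = 1.7449
P(4)/P(0) = (1.2×5.9×3.9×5.3)/(1.6×2.3×4.3×2.1) = 4.4039
P(5)/P(0) = (1.2×5.9×3.9×5.3×0.5)/(1.6×2.3×4.3×2.1×3.3) = 0.6673
P(6)/P(0) = (1.2×5.9×3.9×5.3×0.5×2.0)/(1.6×2.3×4.3×2.1×3.3×3.9) = 0.3422

Normalization: ∑ P(n) = 1
P(0) × (1.0000 + 0.7500 + 1.9239 + 1.7449 + 4.4039 + 0.6673 + 0.3422) = 1
P(0) × 10.8322 = 1
P(0) = 1/10.8322 = 0.09232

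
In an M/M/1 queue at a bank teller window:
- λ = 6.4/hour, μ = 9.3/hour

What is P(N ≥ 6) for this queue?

ρ = λ/μ = 6.4/9.3 = 0.6882
P(N ≥ n) = ρⁿ
P(N ≥ 6) = 0.6882^6
P(N ≥ 6) = 0.1062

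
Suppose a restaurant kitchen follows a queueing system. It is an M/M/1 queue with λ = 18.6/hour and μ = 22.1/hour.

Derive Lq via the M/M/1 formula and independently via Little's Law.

Method 1 (direct): Lq = λ²/(μ(μ-λ)) = 345.96/(22.1 × 3.50) = 4.4727

Method 2 (Little's Law):
W = 1/(μ-λ) = 1/3.50 = 0.285714
Wq = W - 1/μ = 0.285714 - 0.0452489 = 0.24047
Lq = λWq = 18.6 × 0.24047 = 4.4727 ✔ (matches Method 1)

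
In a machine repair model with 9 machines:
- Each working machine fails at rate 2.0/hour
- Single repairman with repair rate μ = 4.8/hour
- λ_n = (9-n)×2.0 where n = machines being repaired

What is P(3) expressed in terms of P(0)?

P(3)/P(0) = ∏_{i=0}^{3-1} λ_i/μ_{i+1}
= (9-0)×2.0/4.8 × (9-1)×2.0/4.8 × (9-2)×2.0/4.8
= 36.4583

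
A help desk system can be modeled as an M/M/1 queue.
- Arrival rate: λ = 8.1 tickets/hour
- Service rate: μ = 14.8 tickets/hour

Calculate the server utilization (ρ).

Server utilization: ρ = λ/μ
ρ = 8.1/14.8 = 0.5473
The server is busy 54.73% of the time.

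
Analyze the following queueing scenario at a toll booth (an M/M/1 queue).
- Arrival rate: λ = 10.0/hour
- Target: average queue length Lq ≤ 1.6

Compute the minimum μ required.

For M/M/1: Lq = λ²/(μ(μ-λ))
Need Lq ≤ 1.6, i.e. μ(μ-λ) ≥ λ²/1.6
μ² - 10.0μ - 100.00/1.6 ≥ 0  →  μ² - 10.0μ - 62.5000 ≥ 0
Quadratic formula (positive root): μ = [λ + √(λ² + 4×62.5000)]/2
Discriminant: 100.00 + 4×62.5000 = 350.0000, √350.0000 = 18.70829
μ ≥ (10.0 + 18.70829)/2 = 14.3541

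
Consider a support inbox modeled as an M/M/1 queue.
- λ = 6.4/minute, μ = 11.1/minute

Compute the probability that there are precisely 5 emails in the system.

ρ = λ/μ = 6.4/11.1 = 0.57658
P(n) = (1-ρ)ρⁿ
P(5) = (1-0.57658) × 0.57658^5
P(5) = 0.4234 × 0.06372
P(5) = 0.02698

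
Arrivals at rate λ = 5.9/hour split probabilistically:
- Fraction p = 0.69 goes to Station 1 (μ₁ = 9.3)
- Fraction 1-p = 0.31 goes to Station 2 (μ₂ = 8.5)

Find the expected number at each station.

Effective rates: λ₁ = 5.9×0.69 = 4.071, λ₂ = 5.9×0.31 = 1.829
Station 1: ρ₁ = 4.071/9.3 = 0.43774, L₁ = ρ₁/(1-ρ₁) = 0.43774/(1-0.43774) = 0.7785
Station 2: ρ₂ = 1.829/8.5 = 0.2152, L₂ = ρ₂/(1-ρ₂) = 0.2152/(1-0.2152) = 0.2742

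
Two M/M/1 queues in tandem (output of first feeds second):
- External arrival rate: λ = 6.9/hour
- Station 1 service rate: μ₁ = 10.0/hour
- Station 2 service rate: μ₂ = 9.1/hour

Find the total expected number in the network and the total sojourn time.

By Jackson's theorem, each station behaves as independent M/M/1.
Station 1: ρ₁ = 6.9/10.0 = 0.6900, L₁ = ρ₁/(1-ρ₁) = λ/(μ₁-λ) = 6.9/3.10 = 2.2258
Station 2: ρ₂ = 6.9/9.1 = 0.7582, L₂ = ρ₂/(1-ρ₂) = λ/(μ₂-λ) = 6.9/2.20 = 3.1364
Total: L = L₁ + L₂ = 2.2258 + 3.1364 = 5.3622
W = L/λ = 5.3622/6.9 = 0.7771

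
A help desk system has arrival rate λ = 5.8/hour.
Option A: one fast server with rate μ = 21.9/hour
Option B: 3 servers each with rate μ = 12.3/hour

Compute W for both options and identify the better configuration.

Option A: single server μ = 21.9 (M/M/1)
  ρ_A = 5.8/21.9 = 0.2648
  W_A = 1/(μ-λ) = 1/(21.9-5.8) = 1/16.10 = 0.06211

Option B: 3 servers μ = 12.3 (M/M/3)
  ρ_B = λ/(cμ) = 5.8/(3×12.3) = 0.1572
  Offered load a = λ/μ = cρ = 5.8/12.3 = 0.4715
  P₀ = [ Σₙ₌₀^2 aⁿ/n! + a^3/(3!(1-ρ)) ]⁻¹
  Σ = a^0/0! + a^1/1! + a^2/2! = 1.0000 + 0.4715 + 0.1112 = 1.5827
  a^3/(3!(1-ρ)) = 0.10485/(6 × 0.84282) = 0.02073
  P₀ = 1/(1.5827 + 0.02073) = 0.6237
  Lq = P₀·a^3·ρ / (3!(1-ρ)²) = 0.62365 × 0.10485 × 0.15718 / (6 × 0.71034) = 0.002412
  Wq_B = Lq/λ = 0.0024115/5.8 = 0.0004158
  W_B = Wq_B + 1/μ = 0.0004158 + 0.08130 = 0.08172

Since W_A = 0.06211 < W_B = 0.08172, Option A (single fast server) has the shorter time in system.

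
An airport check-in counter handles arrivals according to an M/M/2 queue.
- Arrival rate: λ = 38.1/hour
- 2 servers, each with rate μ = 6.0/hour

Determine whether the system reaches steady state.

Stability requires ρ = λ/(cμ) < 1
ρ = 38.1/(2 × 6.0) = 38.1/12.00 = 3.1750
Since 3.1750 ≥ 1, the system is UNSTABLE.
Need c > λ/μ = 38.1/6.0 = 6.35.
Minimum servers needed: c = 7.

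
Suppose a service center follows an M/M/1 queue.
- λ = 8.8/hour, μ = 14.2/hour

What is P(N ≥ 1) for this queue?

ρ = λ/μ = 8.8/14.2 = 0.6197
P(N ≥ n) = ρⁿ
P(N ≥ 1) = 0.6197^1
P(N ≥ 1) = 0.6197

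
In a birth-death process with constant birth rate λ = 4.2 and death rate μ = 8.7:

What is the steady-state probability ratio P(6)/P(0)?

For constant rates: P(n)/P(0) = (λ/μ)^n
P(6)/P(0) = (4.2/8.7)^6 = 0.4828^6 = 0.01266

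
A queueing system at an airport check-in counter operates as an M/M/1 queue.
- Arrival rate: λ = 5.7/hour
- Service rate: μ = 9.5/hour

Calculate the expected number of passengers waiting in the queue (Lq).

ρ = λ/μ = 5.7/9.5 = 0.6000
For M/M/1: Lq = λ²/(μ(μ-λ))
Lq = 32.49/(9.5 × 3.80)
Lq = 0.9000 passengers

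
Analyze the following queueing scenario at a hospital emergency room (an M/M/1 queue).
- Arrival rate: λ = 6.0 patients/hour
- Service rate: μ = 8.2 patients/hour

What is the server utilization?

Server utilization: ρ = λ/μ
ρ = 6.0/8.2 = 0.7317
The server is busy 73.17% of the time.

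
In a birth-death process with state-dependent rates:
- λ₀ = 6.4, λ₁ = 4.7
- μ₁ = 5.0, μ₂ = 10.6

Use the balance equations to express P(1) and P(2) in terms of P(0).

Balance equations:
State 0: λ₀P₀ = μ₁P₁ → P₁ = (λ₀/μ₁)P₀ = (6.4/5.0)P₀ = 1.2800P₀
State 1: P₂ = (λ₀λ₁)/(μ₁μ₂)P₀ = (6.4×4.7)/(5.0×10.6)P₀ = 0.5675P₀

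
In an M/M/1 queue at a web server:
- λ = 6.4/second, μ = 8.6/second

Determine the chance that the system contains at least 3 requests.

ρ = λ/μ = 6.4/8.6 = 0.74419
P(N ≥ n) = ρⁿ
P(N ≥ 3) = 0.74419^3
P(N ≥ 3) = 0.4121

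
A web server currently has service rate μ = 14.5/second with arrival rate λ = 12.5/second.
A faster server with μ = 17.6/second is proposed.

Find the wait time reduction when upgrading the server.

System 1: ρ₁ = 12.5/14.5 = 0.8621, W₁ = 1/(14.5-12.5) = 0.5000
System 2: ρ₂ = 12.5/17.6 = 0.7102, W₂ = 1/(17.6-12.5) = 0.1961
Improvement: (W₁-W₂)/W₁ = (0.5000-0.1961)/0.5000 = 60.78%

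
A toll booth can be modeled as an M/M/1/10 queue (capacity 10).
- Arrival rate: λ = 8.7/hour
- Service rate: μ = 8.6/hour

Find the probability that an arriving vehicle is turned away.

ρ = λ/μ = 8.7/8.6 = 1.011628
P₀ = (1-ρ)/(1-ρ^(K+1)) = (1-1.011628)/(1-1.011628^11) = -0.011628/-0.13561 = 0.08575
P_K = P₀×ρ^K = 0.0857458 × 1.011628^10 = 0.0857458 × 1.12256 = 0.09625
Blocking probability = 9.63%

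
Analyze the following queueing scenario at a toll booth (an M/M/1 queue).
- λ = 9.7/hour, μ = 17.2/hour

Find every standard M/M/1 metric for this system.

Step 1: ρ = λ/μ = 9.7/17.2 = 0.5640
Step 2: L = λ/(μ-λ) = 9.7/7.50 = 1.2933
Step 3: Lq = λ²/(μ(μ-λ)) = 94.09/(17.2×7.50) = 0.7294
Step 4: W = 1/(μ-λ) = 1/7.50 = 0.13333
Step 5: Wq = λ/(μ(μ-λ)) = 9.7/(17.2×7.50) = 0.07519
Step 6: P(0) = 1-ρ = 0.4360
Verify: L = λW = 9.7×0.13333 = 1.2933 ✔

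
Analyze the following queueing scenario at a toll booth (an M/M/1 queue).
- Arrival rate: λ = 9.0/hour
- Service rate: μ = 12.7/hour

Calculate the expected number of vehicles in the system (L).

ρ = λ/μ = 9.0/12.7 = 0.7087
For M/M/1: L = λ/(μ-λ)
L = 9.0/(12.7-9.0) = 9.0/3.70
L = 2.4324 vehicles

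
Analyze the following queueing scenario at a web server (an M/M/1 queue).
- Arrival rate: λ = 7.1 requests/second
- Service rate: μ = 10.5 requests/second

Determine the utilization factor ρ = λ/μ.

Server utilization: ρ = λ/μ
ρ = 7.1/10.5 = 0.6762
The server is busy 67.62% of the time.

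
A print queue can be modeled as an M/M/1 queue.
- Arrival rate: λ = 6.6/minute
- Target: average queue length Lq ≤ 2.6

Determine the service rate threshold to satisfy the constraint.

For M/M/1: Lq = λ²/(μ(μ-λ))
Need Lq ≤ 2.6, i.e. μ(μ-λ) ≥ λ²/2.6
μ² - 6.6μ - 43.56/2.6 ≥ 0  →  μ² - 6.6μ - 16.75385 ≥ 0
Quadratic formula (positive root): μ = [λ + √(λ² + 4×16.75385)]/2
Discriminant: 43.56 + 4×16.75385 = 110.5754, √110.5754 = 10.5155
μ ≥ (6.6 + 10.5155)/2 = 8.5577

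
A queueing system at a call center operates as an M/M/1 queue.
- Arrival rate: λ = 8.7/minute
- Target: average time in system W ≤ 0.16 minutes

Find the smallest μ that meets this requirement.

For M/M/1: W = 1/(μ-λ)
Need W ≤ 0.16, so 1/(μ-λ) ≤ 0.16
μ - λ ≥ 1/0.16 = 6.2500
μ ≥ 8.7 + 6.2500 = 14.9500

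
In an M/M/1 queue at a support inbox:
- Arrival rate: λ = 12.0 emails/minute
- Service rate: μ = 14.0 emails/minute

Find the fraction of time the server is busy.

Server utilization: ρ = λ/μ
ρ = 12.0/14.0 = 0.8571
The server is busy 85.71% of the time.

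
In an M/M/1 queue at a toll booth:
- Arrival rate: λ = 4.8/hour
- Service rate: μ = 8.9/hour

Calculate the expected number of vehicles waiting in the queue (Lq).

ρ = λ/μ = 4.8/8.9 = 0.5393
For M/M/1: Lq = λ²/(μ(μ-λ))
Lq = 23.04/(8.9 × 4.10)
Lq = 0.6314 vehicles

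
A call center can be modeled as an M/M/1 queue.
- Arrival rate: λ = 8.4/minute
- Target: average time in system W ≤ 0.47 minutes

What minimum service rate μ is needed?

For M/M/1: W = 1/(μ-λ)
Need W ≤ 0.47, so 1/(μ-λ) ≤ 0.47
μ - λ ≥ 1/0.47 = 2.1277
μ ≥ 8.4 + 2.1277 = 10.5277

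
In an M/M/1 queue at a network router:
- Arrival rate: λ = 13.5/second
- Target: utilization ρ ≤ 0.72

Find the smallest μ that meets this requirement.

ρ = λ/μ, so μ = λ/ρ
μ ≥ 13.5/0.72 = 18.7500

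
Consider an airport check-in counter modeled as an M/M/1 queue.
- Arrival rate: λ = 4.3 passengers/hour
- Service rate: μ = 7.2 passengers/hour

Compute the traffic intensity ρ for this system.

Server utilization: ρ = λ/μ
ρ = 4.3/7.2 = 0.5972
The server is busy 59.72% of the time.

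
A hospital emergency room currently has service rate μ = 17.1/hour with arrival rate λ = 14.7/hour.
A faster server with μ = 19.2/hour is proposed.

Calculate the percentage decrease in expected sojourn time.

System 1: ρ₁ = 14.7/17.1 = 0.8596, W₁ = 1/(17.1-14.7) = 0.41667
System 2: ρ₂ = 14.7/19.2 = 0.7656, W₂ = 1/(19.2-14.7) = 0.22222
Improvement: (W₁-W₂)/W₁ = (0.41667-0.22222)/0.41667 = 46.67%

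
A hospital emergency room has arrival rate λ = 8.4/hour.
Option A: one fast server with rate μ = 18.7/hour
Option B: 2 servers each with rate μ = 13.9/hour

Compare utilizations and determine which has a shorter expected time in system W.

Option A: single server μ = 18.7 (M/M/1)
  ρ_A = 8.4/18.7 = 0.4492
  W_A = 1/(μ-λ) = 1/(18.7-8.4) = 1/10.30 = 0.09709

Option B: 2 servers μ = 13.9 (M/M/2)
  ρ_B = λ/(cμ) = 8.4/(2×13.9) = 0.3022
  Offered load a = λ/μ = cρ = 8.4/13.9 = 0.6043
  P₀ = [ Σₙ₌₀^1 aⁿ/n! + a^2/(2!(1-ρ)) ]⁻¹
  Σ = a^0/0! + a^1/1! = 1.0000 + 0.6043 = 1.6043
  a^2/(2!(1-ρ)) = 0.3652/(2 × 0.6978) = 0.2617
  P₀ = 1/(1.6043 + 0.2617) = 0.5359
  Lq = P₀·a^2·ρ / (2!(1-ρ)²) = 0.5359 × 0.3652 × 0.3022 / (2 × 0.4870) = 0.06072
  Wq_B = Lq/λ = 0.060717/8.4 = 0.007228
  W_B = Wq_B + 1/μ = 0.007228 + 0.07194 = 0.07917

Since W_B = 0.07917 < W_A = 0.09709, Option B (multiple servers) has the shorter time in system.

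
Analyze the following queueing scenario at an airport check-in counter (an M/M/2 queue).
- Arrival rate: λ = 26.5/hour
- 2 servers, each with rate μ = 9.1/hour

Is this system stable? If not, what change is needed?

Stability requires ρ = λ/(cμ) < 1
ρ = 26.5/(2 × 9.1) = 26.5/18.20 = 1.4560
Since 1.4560 ≥ 1, the system is UNSTABLE.
Need c > λ/μ = 26.5/9.1 = 2.91.
Minimum servers needed: c = 3.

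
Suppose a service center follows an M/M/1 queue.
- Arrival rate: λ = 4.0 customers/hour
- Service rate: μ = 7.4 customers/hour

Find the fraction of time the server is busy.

Server utilization: ρ = λ/μ
ρ = 4.0/7.4 = 0.5405
The server is busy 54.05% of the time.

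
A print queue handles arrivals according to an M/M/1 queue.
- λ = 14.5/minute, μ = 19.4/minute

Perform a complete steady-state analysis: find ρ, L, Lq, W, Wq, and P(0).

Step 1: ρ = λ/μ = 14.5/19.4 = 0.7474
Step 2: L = λ/(μ-λ) = 14.5/4.90 = 2.9592
Step 3: Lq = λ²/(μ(μ-λ)) = 210.25/(19.4×4.90) = 2.2118
Step 4: W = 1/(μ-λ) = 1/4.90 = 0.20408
Step 5: Wq = λ/(μ(μ-λ)) = 14.5/(19.4×4.90) = 0.1525
Step 6: P(0) = 1-ρ = 0.2526
Verify: L = λW = 14.5×0.20408 = 2.9592 ✔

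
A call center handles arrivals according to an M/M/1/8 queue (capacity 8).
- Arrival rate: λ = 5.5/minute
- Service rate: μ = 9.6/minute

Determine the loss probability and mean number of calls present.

ρ = λ/μ = 5.5/9.6 = 0.572917
P₀ = (1-ρ)/(1-ρ^(K+1)) = (1-0.572917)/(1-0.572917^9) = 0.42708/0.99335 = 0.4299
P_K = P₀×ρ^K = 0.42994 × 0.572917^8 = 0.42994 × 0.011607 = 0.004990
Blocking probability P_8 = 0.004990 (0.50%)
L = ρ[1 - (K+1)ρ^K + Kρ^(K+1)] / [(1-ρ)(1-ρ^(K+1))]
L = 0.572917 × (1 - 9×0.01161 + 8×0.006650) / ((1 - 0.572917) × (1 - 0.006650)) = 1.2812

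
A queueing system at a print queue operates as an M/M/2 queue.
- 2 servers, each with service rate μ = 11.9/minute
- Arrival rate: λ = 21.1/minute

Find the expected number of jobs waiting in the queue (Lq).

Traffic intensity: ρ = λ/(cμ) = 21.1/(2×11.9) = 0.8866
Since ρ = 0.8866 < 1, system is stable.
Offered load a = λ/μ = cρ = 21.1/11.9 = 1.7731
P₀ = [ Σₙ₌₀^1 aⁿ/n! + a^2/(2!(1-ρ)) ]⁻¹
Σ = a^0/0! + a^1/1! = 1.0000 + 1.7731 = 2.7731
a^2/(2!(1-ρ)) = 3.143916/(2 × 0.1134454) = 13.8565
P₀ = 1/(2.7731 + 13.8565) = 0.06013
Lq = P₀·a^2·ρ / (2!(1-ρ)²) = 0.0601336 × 3.14392 × 0.886555 / (2 × 0.0128699) = 6.5116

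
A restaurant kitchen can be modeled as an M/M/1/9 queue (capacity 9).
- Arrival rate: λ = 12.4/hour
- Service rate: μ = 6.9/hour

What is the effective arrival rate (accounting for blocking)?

ρ = λ/μ = 12.4/6.9 = 1.7971
P₀ = (1-ρ)/(1-ρ^(K+1)) = (1-1.7971)/(1-1.7971^10) = -0.7971/-350.3358 = 0.002275
P_K = P₀×ρ^K = 0.002275 × 1.7971^9 = 0.002275 × 195.5015 = 0.4448
λ_eff = λ(1-P_K) = 12.4 × (1 - 0.444814) = 12.4 × 0.555186 = 6.8843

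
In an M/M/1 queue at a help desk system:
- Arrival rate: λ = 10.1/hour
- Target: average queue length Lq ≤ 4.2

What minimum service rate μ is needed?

For M/M/1: Lq = λ²/(μ(μ-λ))
Need Lq ≤ 4.2, i.e. μ(μ-λ) ≥ λ²/4.2
μ² - 10.1μ - 102.01/4.2 ≥ 0  →  μ² - 10.1μ - 24.2881 ≥ 0
Quadratic formula (positive root): μ = [λ + √(λ² + 4×24.2881)]/2
Discriminant: 102.01 + 4×24.2881 = 199.1624, √199.1624 = 14.1125
μ ≥ (10.1 + 14.1125)/2 = 12.1062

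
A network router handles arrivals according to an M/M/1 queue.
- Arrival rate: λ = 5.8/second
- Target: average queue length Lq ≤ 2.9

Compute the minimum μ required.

For M/M/1: Lq = λ²/(μ(μ-λ))
Need Lq ≤ 2.9, i.e. μ(μ-λ) ≥ λ²/2.9
μ² - 5.8μ - 33.64/2.9 ≥ 0  →  μ² - 5.8μ - 11.6000 ≥ 0
Quadratic formula (positive root): μ = [λ + √(λ² + 4×11.6000)]/2
Discriminant: 33.64 + 4×11.6000 = 80.0400, √80.0400 = 8.9465
μ ≥ (5.8 + 8.9465)/2 = 7.3733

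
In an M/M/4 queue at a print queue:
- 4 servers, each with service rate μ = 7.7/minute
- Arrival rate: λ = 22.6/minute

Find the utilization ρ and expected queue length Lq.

Traffic intensity: ρ = λ/(cμ) = 22.6/(4×7.7) = 0.7338
Since ρ = 0.7338 < 1, system is stable.
Offered load a = λ/μ = cρ = 22.6/7.7 = 2.9351
P₀ = [ Σₙ₌₀^3 aⁿ/n! + a^4/(4!(1-ρ)) ]⁻¹
Σ = a^0/0! + a^1/1! + a^2/2! + a^3/3! = 1.00000 + 2.93506 + 4.30730 + 4.21407 = 12.4564
a^4/(4!(1-ρ)) = 74.2114/(24 × 0.266234) = 11.6144
P₀ = 1/(12.4564 + 11.6144) = 0.04154
Lq = P₀·a^4·ρ / (4!(1-ρ)²) = 0.04154 × 74.2114 × 0.7338 / (24 × 0.07088) = 1.3298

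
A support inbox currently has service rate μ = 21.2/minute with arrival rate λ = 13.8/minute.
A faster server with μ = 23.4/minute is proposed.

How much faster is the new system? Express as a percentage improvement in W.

System 1: ρ₁ = 13.8/21.2 = 0.6509, W₁ = 1/(21.2-13.8) = 0.13514
System 2: ρ₂ = 13.8/23.4 = 0.5897, W₂ = 1/(23.4-13.8) = 0.10417
Improvement: (W₁-W₂)/W₁ = (0.13514-0.10417)/0.13514 = 22.92%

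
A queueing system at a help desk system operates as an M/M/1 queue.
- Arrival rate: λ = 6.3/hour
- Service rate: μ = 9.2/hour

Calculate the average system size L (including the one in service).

ρ = λ/μ = 6.3/9.2 = 0.6848
For M/M/1: L = λ/(μ-λ)
L = 6.3/(9.2-6.3) = 6.3/2.90
L = 2.1724 tickets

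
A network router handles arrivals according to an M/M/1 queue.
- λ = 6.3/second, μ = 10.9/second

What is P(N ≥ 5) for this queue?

ρ = λ/μ = 6.3/10.9 = 0.57798
P(N ≥ n) = ρⁿ
P(N ≥ 5) = 0.57798^5
P(N ≥ 5) = 0.06450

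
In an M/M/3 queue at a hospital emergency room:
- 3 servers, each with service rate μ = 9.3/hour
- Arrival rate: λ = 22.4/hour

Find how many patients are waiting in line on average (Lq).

Traffic intensity: ρ = λ/(cμ) = 22.4/(3×9.3) = 0.8029
Since ρ = 0.8029 < 1, system is stable.
Offered load a = λ/μ = cρ = 22.4/9.3 = 2.4086
P₀ = [ Σₙ₌₀^2 aⁿ/n! + a^3/(3!(1-ρ)) ]⁻¹
Σ = a^0/0! + a^1/1! + a^2/2! = 1.0000 + 2.4086 + 2.9007 = 6.3093
a^3/(3!(1-ρ)) = 13.9732/(6 × 0.197133) = 11.8137
P₀ = 1/(6.3093 + 11.8137) = 0.05518
Lq = P₀·a^3·ρ / (3!(1-ρ)²) = 0.055179 × 13.9732 × 0.80287 / (6 × 0.038861) = 2.6549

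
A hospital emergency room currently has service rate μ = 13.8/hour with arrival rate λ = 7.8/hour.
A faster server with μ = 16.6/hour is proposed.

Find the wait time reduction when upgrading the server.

System 1: ρ₁ = 7.8/13.8 = 0.5652, W₁ = 1/(13.8-7.8) = 0.16667
System 2: ρ₂ = 7.8/16.6 = 0.4699, W₂ = 1/(16.6-7.8) = 0.11364
Improvement: (W₁-W₂)/W₁ = (0.16667-0.11364)/0.16667 = 31.82%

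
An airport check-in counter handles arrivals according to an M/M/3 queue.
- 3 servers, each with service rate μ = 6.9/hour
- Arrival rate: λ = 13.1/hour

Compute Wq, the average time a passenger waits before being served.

Traffic intensity: ρ = λ/(cμ) = 13.1/(3×6.9) = 0.6329
Since ρ = 0.6329 < 1, system is stable.
Offered load a = λ/μ = cρ = 13.1/6.9 = 1.8986
P₀ = [ Σₙ₌₀^2 aⁿ/n! + a^3/(3!(1-ρ)) ]⁻¹
Σ = a^0/0! + a^1/1! + a^2/2! = 1.0000 + 1.8986 + 1.8022 = 4.7008
a^3/(3!(1-ρ)) = 6.8433/(6 × 0.36715) = 3.1065
P₀ = 1/(4.7008 + 3.1065) = 0.1281
Lq = P₀·a^3·ρ / (3!(1-ρ)²) = 0.128085 × 6.84332 × 0.632850 / (6 × 0.134799) = 0.6858
Wq = Lq/λ = 0.6858/13.1 = 0.05235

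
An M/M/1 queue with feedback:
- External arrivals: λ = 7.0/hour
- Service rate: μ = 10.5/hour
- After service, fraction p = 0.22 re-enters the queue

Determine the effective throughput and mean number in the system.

Effective arrival rate: λ_eff = λ/(1-p) = 7.0/(1-0.22) = 7.0/0.78 = 8.97436
ρ = λ_eff/μ = 8.97436/10.5 = 0.854701
L = ρ/(1-ρ) = 0.854701/(1-0.854701) = 5.8824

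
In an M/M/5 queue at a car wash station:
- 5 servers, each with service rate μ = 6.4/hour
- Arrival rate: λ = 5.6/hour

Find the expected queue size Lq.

Traffic intensity: ρ = λ/(cμ) = 5.6/(5×6.4) = 0.1750
Since ρ = 0.1750 < 1, system is stable.
Offered load a = λ/μ = cρ = 5.6/6.4 = 0.8750
P₀ = [ Σₙ₌₀^4 aⁿ/n! + a^5/(5!(1-ρ)) ]⁻¹
Σ = a^0/0! + a^1/1! + a^2/2! + a^3/3! + a^4/4! = 1.0000 + 0.8750 + 0.3828 + 0.1117 + 0.02442 = 2.3939
a^5/(5!(1-ρ)) = 0.5129/(120 × 0.8250) = 0.005181
P₀ = 1/(2.3939 + 0.005181) = 0.4168
Lq = P₀·a^5·ρ / (5!(1-ρ)²) = 0.4168 × 0.5129 × 0.1750 / (120 × 0.6806) = 0.0004581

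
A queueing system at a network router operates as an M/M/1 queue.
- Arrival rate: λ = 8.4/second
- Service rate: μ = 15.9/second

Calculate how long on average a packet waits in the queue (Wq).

First, compute utilization: ρ = λ/μ = 8.4/15.9 = 0.5283
For M/M/1: Wq = λ/(μ(μ-λ))
Wq = 8.4/(15.9 × (15.9-8.4))
Wq = 8.4/(15.9 × 7.50)
Wq = 0.07044 seconds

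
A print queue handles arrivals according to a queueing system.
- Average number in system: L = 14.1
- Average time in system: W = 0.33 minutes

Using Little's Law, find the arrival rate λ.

Little's Law: L = λW, so λ = L/W
λ = 14.1/0.33 = 42.7273 jobs/minute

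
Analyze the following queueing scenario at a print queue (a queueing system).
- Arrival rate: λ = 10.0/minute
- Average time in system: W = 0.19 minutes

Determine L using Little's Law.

Little's Law: L = λW
L = 10.0 × 0.19 = 1.9000 jobs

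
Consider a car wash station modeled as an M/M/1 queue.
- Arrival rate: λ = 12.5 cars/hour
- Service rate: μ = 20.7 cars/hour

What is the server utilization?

Server utilization: ρ = λ/μ
ρ = 12.5/20.7 = 0.6039
The server is busy 60.39% of the time.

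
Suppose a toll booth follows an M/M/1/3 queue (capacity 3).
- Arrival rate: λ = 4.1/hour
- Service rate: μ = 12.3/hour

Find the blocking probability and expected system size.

ρ = λ/μ = 4.1/12.3 = 0.33333
P₀ = (1-ρ)/(1-ρ^(K+1)) = (1-0.33333)/(1-0.33333^4) = 0.6667/0.9877 = 0.6750
P_K = P₀×ρ^K = 0.6750 × 0.33333^3 = 0.6750 × 0.03704 = 0.02500
Blocking probability P_3 = 0.02500 (2.50%)
L = ρ[1 - (K+1)ρ^K + Kρ^(K+1)] / [(1-ρ)(1-ρ^(K+1))]
L = 0.33333 × (1 - 4×0.03704 + 3×0.01235) / ((1 - 0.33333) × (1 - 0.01235)) = 0.4500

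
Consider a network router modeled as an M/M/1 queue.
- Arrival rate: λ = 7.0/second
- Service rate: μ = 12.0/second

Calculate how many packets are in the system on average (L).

ρ = λ/μ = 7.0/12.0 = 0.5833
For M/M/1: L = λ/(μ-λ)
L = 7.0/(12.0-7.0) = 7.0/5.00
L = 1.4000 packets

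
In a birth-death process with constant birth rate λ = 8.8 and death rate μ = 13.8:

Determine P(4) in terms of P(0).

For constant rates: P(n)/P(0) = (λ/μ)^n
P(4)/P(0) = (8.8/13.8)^4 = 0.6377^4 = 0.1654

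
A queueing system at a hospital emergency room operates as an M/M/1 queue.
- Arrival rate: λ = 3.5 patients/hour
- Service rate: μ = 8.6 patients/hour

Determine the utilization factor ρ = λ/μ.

Server utilization: ρ = λ/μ
ρ = 3.5/8.6 = 0.4070
The server is busy 40.70% of the time.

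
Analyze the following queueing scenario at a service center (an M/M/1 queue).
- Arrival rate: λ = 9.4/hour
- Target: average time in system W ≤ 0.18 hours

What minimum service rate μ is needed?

For M/M/1: W = 1/(μ-λ)
Need W ≤ 0.18, so 1/(μ-λ) ≤ 0.18
μ - λ ≥ 1/0.18 = 5.5556
μ ≥ 9.4 + 5.5556 = 14.9556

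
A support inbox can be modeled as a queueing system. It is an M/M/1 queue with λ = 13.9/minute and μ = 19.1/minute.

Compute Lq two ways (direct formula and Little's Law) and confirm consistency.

Method 1 (direct): Lq = λ²/(μ(μ-λ)) = 193.21/(19.1 × 5.20) = 1.9453

Method 2 (Little's Law):
W = 1/(μ-λ) = 1/5.20 = 0.19231
Wq = W - 1/μ = 0.19231 - 0.052356 = 0.13995
Lq = λWq = 13.9 × 0.13995 = 1.9453 ✔ (matches Method 1)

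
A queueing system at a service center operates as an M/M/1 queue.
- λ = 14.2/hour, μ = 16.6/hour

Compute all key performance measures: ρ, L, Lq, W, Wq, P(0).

Step 1: ρ = λ/μ = 14.2/16.6 = 0.8554
Step 2: L = λ/(μ-λ) = 14.2/2.40 = 5.9167
Step 3: Lq = λ²/(μ(μ-λ)) = 201.64/(16.6×2.40) = 5.0612
Step 4: W = 1/(μ-λ) = 1/2.40 = 0.41667
Step 5: Wq = λ/(μ(μ-λ)) = 14.2/(16.6×2.40) = 0.3564
Step 6: P(0) = 1-ρ = 0.1446
Verify: L = λW = 14.2×0.41667 = 5.9167 ✔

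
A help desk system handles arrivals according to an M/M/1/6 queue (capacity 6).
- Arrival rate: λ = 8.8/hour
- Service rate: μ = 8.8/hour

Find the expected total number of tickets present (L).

ρ = λ/μ = 8.8/8.8 = 1 exactly.
With ρ = 1 the usual (1-ρ)/(1-ρ^(K+1)) form is 0/0; instead every state 0..K is equally likely.
P₀ = 1/(K+1) = 1/7 = 0.1429
P_K = P₀×ρ^K = P₀ = 0.1429
L = K/2 = 6/2 = 3.0000 tickets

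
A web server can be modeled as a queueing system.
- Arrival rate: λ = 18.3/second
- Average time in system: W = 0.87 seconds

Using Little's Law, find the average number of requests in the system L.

Little's Law: L = λW
L = 18.3 × 0.87 = 15.9210 requests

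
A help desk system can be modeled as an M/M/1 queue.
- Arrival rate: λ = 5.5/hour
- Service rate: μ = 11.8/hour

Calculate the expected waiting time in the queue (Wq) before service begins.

First, compute utilization: ρ = λ/μ = 5.5/11.8 = 0.4661
For M/M/1: Wq = λ/(μ(μ-λ))
Wq = 5.5/(11.8 × (11.8-5.5))
Wq = 5.5/(11.8 × 6.30)
Wq = 0.07398 hours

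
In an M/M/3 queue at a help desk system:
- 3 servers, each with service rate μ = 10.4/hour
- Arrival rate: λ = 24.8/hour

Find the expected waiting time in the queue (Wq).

Traffic intensity: ρ = λ/(cμ) = 24.8/(3×10.4) = 0.7949
Since ρ = 0.7949 < 1, system is stable.
Offered load a = λ/μ = cρ = 24.8/10.4 = 2.3846
P₀ = [ Σₙ₌₀^2 aⁿ/n! + a^3/(3!(1-ρ)) ]⁻¹
Σ = a^0/0! + a^1/1! + a^2/2! = 1.0000 + 2.3846 + 2.8432 = 6.2278
a^3/(3!(1-ρ)) = 13.5599/(6 × 0.205128) = 11.0174
P₀ = 1/(6.2278 + 11.0174) = 0.05799
Lq = P₀·a^3·ρ / (3!(1-ρ)²) = 0.057987 × 13.5599 × 0.79487 / (6 × 0.042078) = 2.4756
Wq = Lq/λ = 2.4756/24.8 = 0.09982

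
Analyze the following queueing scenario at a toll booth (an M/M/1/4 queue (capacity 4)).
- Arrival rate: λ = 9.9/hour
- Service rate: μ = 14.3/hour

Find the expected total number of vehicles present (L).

ρ = λ/μ = 9.9/14.3 = 0.6923
P₀ = (1-ρ)/(1-ρ^(K+1)) = (1-0.6923)/(1-0.6923^5) = 0.3077/0.8410 = 0.3659
P_K = P₀×ρ^K = 0.3659 × 0.6923^4 = 0.3659 × 0.2297 = 0.08405
L = ρ[1 - (K+1)ρ^K + Kρ^(K+1)] / [(1-ρ)(1-ρ^(K+1))]
L = 0.6923 × (1 - 5×0.22971 + 4×0.15903) / ((1 - 0.6923) × (1 - 0.15903)) = 1.3044 vehicles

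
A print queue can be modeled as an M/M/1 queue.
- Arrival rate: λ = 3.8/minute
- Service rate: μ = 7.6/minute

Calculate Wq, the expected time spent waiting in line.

First, compute utilization: ρ = λ/μ = 3.8/7.6 = 0.5000
For M/M/1: Wq = λ/(μ(μ-λ))
Wq = 3.8/(7.6 × (7.6-3.8))
Wq = 3.8/(7.6 × 3.80)
Wq = 0.1316 minutes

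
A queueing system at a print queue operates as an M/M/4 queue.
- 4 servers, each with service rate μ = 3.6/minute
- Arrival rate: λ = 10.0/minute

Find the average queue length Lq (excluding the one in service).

Traffic intensity: ρ = λ/(cμ) = 10.0/(4×3.6) = 0.6944
Since ρ = 0.6944 < 1, system is stable.
Offered load a = λ/μ = cρ = 10.0/3.6 = 2.7778
P₀ = [ Σₙ₌₀^3 aⁿ/n! + a^4/(4!(1-ρ)) ]⁻¹
Σ = a^0/0! + a^1/1! + a^2/2! + a^3/3! = 1.0000 + 2.7778 + 3.8580 + 3.5722 = 11.2080
a^4/(4!(1-ρ)) = 59.5374/(24 × 0.305556) = 8.1187
P₀ = 1/(11.2080 + 8.1187) = 0.05174
Lq = P₀·a^4·ρ / (4!(1-ρ)²) = 0.05174 × 59.5374 × 0.6944 / (24 × 0.09336) = 0.9547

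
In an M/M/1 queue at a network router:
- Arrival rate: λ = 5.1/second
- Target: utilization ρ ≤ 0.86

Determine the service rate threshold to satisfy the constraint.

ρ = λ/μ, so μ = λ/ρ
μ ≥ 5.1/0.86 = 5.9302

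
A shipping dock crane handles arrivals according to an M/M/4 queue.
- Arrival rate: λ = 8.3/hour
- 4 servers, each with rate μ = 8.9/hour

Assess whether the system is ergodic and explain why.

Stability requires ρ = λ/(cμ) < 1
ρ = 8.3/(4 × 8.9) = 8.3/35.60 = 0.2331
Since 0.2331 < 1, the system is STABLE.
The servers are busy 23.31% of the time.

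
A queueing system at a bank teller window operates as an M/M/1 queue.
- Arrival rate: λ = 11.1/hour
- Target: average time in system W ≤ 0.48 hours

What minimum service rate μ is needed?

For M/M/1: W = 1/(μ-λ)
Need W ≤ 0.48, so 1/(μ-λ) ≤ 0.48
μ - λ ≥ 1/0.48 = 2.0833
μ ≥ 11.1 + 2.0833 = 13.1833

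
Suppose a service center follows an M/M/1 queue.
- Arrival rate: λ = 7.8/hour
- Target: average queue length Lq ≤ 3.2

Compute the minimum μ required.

For M/M/1: Lq = λ²/(μ(μ-λ))
Need Lq ≤ 3.2, i.e. μ(μ-λ) ≥ λ²/3.2
μ² - 7.8μ - 60.84/3.2 ≥ 0  →  μ² - 7.8μ - 19.0125 ≥ 0
Quadratic formula (positive root): μ = [λ + √(λ² + 4×19.0125)]/2
Discriminant: 60.84 + 4×19.0125 = 136.8900, √136.8900 = 11.7000
μ ≥ (7.8 + 11.7000)/2 = 9.7500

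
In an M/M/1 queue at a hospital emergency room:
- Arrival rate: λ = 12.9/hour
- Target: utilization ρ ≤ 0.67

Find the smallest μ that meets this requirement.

ρ = λ/μ, so μ = λ/ρ
μ ≥ 12.9/0.67 = 19.2537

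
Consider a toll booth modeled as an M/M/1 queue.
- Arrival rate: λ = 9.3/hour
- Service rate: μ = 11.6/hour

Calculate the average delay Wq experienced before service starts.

First, compute utilization: ρ = λ/μ = 9.3/11.6 = 0.8017
For M/M/1: Wq = λ/(μ(μ-λ))
Wq = 9.3/(11.6 × (11.6-9.3))
Wq = 9.3/(11.6 × 2.30)
Wq = 0.3486 hours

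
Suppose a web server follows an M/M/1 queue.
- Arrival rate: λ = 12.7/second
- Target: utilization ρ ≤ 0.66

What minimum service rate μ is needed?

ρ = λ/μ, so μ = λ/ρ
μ ≥ 12.7/0.66 = 19.2424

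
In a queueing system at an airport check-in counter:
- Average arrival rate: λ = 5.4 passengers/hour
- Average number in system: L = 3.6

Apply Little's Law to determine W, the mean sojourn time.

Little's Law: L = λW, so W = L/λ
W = 3.6/5.4 = 0.6667 hours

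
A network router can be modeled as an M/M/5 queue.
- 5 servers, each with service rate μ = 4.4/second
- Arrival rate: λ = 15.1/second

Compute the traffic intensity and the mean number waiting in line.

Traffic intensity: ρ = λ/(cμ) = 15.1/(5×4.4) = 0.6864
Since ρ = 0.6864 < 1, system is stable.
Offered load a = λ/μ = cρ = 15.1/4.4 = 3.4318
P₀ = [ Σₙ₌₀^4 aⁿ/n! + a^5/(5!(1-ρ)) ]⁻¹
Σ = a^0/0! + a^1/1! + a^2/2! + a^3/3! + a^4/4! = 1.0000 + 3.4318 + 5.8887 + 6.7363 + 5.7794 = 22.8362
a^5/(5!(1-ρ)) = 476.0158/(120 × 0.313636) = 12.6478
P₀ = 1/(22.8362 + 12.6478) = 0.02818
Lq = P₀·a^5·ρ / (5!(1-ρ)²) = 0.02818 × 476.0158 × 0.6864 / (120 × 0.09837) = 0.7800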